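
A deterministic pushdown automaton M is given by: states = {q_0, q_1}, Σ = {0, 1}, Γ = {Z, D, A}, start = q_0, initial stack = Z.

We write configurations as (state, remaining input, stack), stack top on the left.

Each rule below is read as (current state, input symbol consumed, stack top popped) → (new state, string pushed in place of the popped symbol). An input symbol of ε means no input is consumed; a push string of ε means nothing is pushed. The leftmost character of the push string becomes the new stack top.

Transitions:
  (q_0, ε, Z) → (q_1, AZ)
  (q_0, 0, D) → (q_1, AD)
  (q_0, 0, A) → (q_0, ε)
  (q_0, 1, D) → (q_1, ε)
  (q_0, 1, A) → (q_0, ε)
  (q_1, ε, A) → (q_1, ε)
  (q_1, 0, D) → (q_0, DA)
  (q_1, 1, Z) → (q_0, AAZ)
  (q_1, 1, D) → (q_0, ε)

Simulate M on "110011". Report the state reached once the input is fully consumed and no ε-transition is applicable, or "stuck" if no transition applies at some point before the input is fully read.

stuck

(q_0, 110011, Z)
  ε-move, top Z: go to q_1, push AZ → (q_1, 110011, AZ)
  ε-move, top A: go to q_1, push ε → (q_1, 110011, Z)
  read 1, top Z: go to q_0, push AAZ → (q_0, 10011, AAZ)
  read 1, top A: go to q_0, push ε → (q_0, 0011, AZ)
  read 0, top A: go to q_0, push ε → (q_0, 011, Z)
  ε-move, top Z: go to q_1, push AZ → (q_1, 011, AZ)
  ε-move, top A: go to q_1, push ε → (q_1, 011, Z)
No transition for (q_1, 0, top Z); M blocks with input 011 remaining.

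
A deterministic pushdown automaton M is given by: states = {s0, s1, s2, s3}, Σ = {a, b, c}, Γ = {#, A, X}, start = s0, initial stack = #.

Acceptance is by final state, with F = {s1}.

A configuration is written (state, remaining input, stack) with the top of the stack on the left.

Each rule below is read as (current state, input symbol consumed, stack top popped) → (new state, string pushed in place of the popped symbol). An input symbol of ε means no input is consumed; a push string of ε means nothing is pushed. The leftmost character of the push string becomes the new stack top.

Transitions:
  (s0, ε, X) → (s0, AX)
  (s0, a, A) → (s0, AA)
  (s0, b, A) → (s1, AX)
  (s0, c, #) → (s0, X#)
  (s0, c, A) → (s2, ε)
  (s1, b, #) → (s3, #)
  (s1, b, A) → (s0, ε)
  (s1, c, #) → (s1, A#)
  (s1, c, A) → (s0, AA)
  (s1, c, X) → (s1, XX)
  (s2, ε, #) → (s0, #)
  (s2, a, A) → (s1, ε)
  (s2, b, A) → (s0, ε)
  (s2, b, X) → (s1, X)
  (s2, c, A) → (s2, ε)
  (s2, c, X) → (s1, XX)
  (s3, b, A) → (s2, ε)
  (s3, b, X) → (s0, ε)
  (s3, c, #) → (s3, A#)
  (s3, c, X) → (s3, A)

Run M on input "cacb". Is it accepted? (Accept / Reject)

(s0, cacb, #)
  read c, top #: go to s0, push X# → (s0, acb, X#)
  ε-move, top X: go to s0, push AX → (s0, acb, AX#)
  read a, top A: go to s0, push AA → (s0, cb, AAX#)
  read c, top A: go to s2, push ε → (s2, b, AX#)
  read b, top A: go to s0, push ε → (s0, ε, X#)
  ε-move, top X: go to s0, push AX → (s0, ε, AX#)
All input consumed; state s0 ∉ F and no further ε-move applies.

Reject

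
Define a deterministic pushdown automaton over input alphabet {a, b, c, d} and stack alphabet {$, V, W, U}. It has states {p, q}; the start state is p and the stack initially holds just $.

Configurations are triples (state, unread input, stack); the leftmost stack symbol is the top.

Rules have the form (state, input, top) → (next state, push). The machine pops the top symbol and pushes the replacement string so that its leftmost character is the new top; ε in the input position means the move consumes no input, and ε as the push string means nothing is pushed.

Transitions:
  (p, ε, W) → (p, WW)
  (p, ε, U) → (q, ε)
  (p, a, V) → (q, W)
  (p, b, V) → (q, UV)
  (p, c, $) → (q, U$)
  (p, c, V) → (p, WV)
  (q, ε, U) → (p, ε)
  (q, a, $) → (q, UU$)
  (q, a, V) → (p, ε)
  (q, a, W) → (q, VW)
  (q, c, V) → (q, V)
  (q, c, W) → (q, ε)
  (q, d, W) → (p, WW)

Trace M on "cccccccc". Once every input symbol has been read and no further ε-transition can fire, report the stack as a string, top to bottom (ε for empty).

(p, cccccccc, $)
  read c, top $: go to q, push U$ → (q, ccccccc, U$)
  ε-move, top U: go to p, push ε → (p, ccccccc, $)
  read c, top $: go to q, push U$ → (q, cccccc, U$)
  ε-move, top U: go to p, push ε → (p, cccccc, $)
  read c, top $: go to q, push U$ → (q, ccccc, U$)
  ε-move, top U: go to p, push ε → (p, ccccc, $)
  read c, top $: go to q, push U$ → (q, cccc, U$)
  ε-move, top U: go to p, push ε → (p, cccc, $)
  read c, top $: go to q, push U$ → (q, ccc, U$)
  ε-move, top U: go to p, push ε → (p, ccc, $)
  read c, top $: go to q, push U$ → (q, cc, U$)
  ε-move, top U: go to p, push ε → (p, cc, $)
  read c, top $: go to q, push U$ → (q, c, U$)
  ε-move, top U: go to p, push ε → (p, c, $)
  read c, top $: go to q, push U$ → (q, ε, U$)
  ε-move, top U: go to p, push ε → (p, ε, $)
All input consumed in state p with stack $.

$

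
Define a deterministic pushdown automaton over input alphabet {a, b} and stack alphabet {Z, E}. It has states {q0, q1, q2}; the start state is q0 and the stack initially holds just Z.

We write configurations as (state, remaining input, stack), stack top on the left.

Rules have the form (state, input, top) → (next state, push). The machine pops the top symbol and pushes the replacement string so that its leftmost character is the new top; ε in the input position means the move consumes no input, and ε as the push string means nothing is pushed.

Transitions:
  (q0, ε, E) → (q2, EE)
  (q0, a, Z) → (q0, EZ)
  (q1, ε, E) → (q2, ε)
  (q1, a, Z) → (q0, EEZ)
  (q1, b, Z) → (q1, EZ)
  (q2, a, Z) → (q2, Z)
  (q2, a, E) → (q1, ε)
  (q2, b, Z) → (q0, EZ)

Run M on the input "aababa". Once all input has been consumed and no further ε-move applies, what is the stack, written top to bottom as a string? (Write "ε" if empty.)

(q0, aababa, Z)
  read a, top Z: go to q0, push EZ → (q0, ababa, EZ)
  ε-move, top E: go to q2, push EE → (q2, ababa, EEZ)
  read a, top E: go to q1, push ε → (q1, baba, EZ)
  ε-move, top E: go to q2, push ε → (q2, baba, Z)
  read b, top Z: go to q0, push EZ → (q0, aba, EZ)
  ε-move, top E: go to q2, push EE → (q2, aba, EEZ)
  read a, top E: go to q1, push ε → (q1, ba, EZ)
  ε-move, top E: go to q2, push ε → (q2, ba, Z)
  read b, top Z: go to q0, push EZ → (q0, a, EZ)
  ε-move, top E: go to q2, push EE → (q2, a, EEZ)
  read a, top E: go to q1, push ε → (q1, ε, EZ)
  ε-move, top E: go to q2, push ε → (q2, ε, Z)
All input consumed in state q2 with stack Z.

Z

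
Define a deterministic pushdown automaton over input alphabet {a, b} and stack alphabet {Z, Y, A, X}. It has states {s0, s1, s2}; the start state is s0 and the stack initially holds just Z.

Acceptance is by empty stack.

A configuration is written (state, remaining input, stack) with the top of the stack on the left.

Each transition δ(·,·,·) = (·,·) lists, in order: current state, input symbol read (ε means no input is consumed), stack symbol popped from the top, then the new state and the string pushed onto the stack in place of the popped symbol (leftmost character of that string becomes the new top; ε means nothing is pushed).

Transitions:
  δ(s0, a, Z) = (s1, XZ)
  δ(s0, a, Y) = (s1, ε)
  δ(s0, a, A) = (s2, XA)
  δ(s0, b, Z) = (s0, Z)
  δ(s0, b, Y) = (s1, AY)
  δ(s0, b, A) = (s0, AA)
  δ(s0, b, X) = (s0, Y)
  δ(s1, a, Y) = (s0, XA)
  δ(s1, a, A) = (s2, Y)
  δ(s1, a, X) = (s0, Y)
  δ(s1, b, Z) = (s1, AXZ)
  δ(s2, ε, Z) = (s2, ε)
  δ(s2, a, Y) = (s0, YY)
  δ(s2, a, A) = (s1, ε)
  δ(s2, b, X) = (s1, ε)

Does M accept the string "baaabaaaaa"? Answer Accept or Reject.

Reject

(s0, baaabaaaaa, Z)
  read b, top Z: go to s0, push Z → (s0, aaabaaaaa, Z)
  read a, top Z: go to s1, push XZ → (s1, aabaaaaa, XZ)
  read a, top X: go to s0, push Y → (s0, abaaaaa, YZ)
  read a, top Y: go to s1, push ε → (s1, baaaaa, Z)
  read b, top Z: go to s1, push AXZ → (s1, aaaaa, AXZ)
  read a, top A: go to s2, push Y → (s2, aaaa, YXZ)
  read a, top Y: go to s0, push YY → (s0, aaa, YYXZ)
  read a, top Y: go to s1, push ε → (s1, aa, YXZ)
  read a, top Y: go to s0, push XA → (s0, a, XAXZ)
No transition applies at (s0, a, XAXZ); input not fully consumed.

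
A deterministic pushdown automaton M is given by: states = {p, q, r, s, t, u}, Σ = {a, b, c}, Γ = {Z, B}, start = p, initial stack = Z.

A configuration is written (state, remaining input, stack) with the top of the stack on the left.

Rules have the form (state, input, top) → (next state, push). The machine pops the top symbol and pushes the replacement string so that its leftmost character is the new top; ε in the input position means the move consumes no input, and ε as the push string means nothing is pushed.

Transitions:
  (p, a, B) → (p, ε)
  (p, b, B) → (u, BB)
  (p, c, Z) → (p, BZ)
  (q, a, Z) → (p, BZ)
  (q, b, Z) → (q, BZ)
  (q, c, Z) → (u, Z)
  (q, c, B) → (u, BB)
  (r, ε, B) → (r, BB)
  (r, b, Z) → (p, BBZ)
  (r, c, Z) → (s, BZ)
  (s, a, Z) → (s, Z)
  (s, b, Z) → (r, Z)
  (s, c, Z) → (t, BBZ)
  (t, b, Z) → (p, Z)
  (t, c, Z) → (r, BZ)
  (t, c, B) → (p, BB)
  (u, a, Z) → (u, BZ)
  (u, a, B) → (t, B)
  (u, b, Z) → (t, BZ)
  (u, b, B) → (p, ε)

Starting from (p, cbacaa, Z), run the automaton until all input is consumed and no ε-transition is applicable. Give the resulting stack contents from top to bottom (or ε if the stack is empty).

(p, cbacaa, Z) ⊢ (p, bacaa, BZ) ⊢ (u, acaa, BBZ) ⊢ (t, caa, BBZ) ⊢ (p, aa, BBBZ) ⊢ (p, a, BBZ) ⊢ (p, ε, BZ)
All input consumed in state p with stack BZ.

BZ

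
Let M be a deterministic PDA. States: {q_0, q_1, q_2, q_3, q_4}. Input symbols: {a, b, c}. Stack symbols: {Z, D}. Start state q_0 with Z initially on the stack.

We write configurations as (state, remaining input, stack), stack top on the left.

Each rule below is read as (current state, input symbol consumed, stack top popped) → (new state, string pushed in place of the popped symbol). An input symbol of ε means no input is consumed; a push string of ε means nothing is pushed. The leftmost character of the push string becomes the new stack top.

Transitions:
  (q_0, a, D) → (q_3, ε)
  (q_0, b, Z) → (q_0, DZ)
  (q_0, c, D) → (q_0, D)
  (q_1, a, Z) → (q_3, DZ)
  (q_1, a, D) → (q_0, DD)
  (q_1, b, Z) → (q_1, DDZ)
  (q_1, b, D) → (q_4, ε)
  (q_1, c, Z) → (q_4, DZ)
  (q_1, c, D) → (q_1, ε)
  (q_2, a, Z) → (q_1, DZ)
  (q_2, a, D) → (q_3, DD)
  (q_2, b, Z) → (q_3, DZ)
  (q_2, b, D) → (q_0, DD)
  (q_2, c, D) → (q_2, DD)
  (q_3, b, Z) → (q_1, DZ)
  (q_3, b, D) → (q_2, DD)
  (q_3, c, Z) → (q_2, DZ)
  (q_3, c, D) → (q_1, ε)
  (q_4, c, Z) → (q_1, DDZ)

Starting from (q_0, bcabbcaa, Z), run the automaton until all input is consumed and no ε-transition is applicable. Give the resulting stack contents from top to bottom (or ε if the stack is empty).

(q_0, bcabbcaa, Z) ⊢ (q_0, cabbcaa, DZ) ⊢ (q_0, abbcaa, DZ) ⊢ (q_3, bbcaa, Z) ⊢ (q_1, bcaa, DZ) ⊢ (q_4, caa, Z) ⊢ (q_1, aa, DDZ) ⊢ (q_0, a, DDDZ) ⊢ (q_3, ε, DDZ)
All input consumed in state q_3 with stack DDZ.

DDZ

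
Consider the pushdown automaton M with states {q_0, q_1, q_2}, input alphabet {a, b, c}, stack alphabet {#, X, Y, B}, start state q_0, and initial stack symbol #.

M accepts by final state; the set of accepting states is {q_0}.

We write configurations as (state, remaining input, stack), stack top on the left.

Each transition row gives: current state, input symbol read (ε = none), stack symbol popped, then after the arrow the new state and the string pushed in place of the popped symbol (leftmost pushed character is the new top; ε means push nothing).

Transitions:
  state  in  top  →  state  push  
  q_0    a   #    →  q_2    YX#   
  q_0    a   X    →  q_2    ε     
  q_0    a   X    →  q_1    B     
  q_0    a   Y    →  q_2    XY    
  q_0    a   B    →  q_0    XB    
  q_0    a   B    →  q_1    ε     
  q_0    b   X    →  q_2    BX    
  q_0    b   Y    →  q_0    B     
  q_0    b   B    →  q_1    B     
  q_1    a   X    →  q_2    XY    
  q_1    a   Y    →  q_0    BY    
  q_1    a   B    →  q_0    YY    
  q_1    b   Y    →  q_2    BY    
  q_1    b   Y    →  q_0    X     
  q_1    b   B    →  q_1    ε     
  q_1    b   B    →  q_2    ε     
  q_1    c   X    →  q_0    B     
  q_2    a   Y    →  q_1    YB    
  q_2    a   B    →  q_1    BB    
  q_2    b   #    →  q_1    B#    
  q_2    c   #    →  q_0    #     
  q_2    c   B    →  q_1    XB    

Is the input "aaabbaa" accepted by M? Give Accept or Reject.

Accept

One accepting computation: (q_0, aaabbaa, #) ⊢ (q_2, aabbaa, YX#) ⊢ (q_1, abbaa, YBX#) ⊢ (q_0, bbaa, BYBX#) ⊢ (q_1, baa, BYBX#) ⊢ (q_1, aa, YBX#) ⊢ (q_0, a, BYBX#) ⊢ (q_0, ε, XBYBX#)
All input consumed and state q_0 ∈ F.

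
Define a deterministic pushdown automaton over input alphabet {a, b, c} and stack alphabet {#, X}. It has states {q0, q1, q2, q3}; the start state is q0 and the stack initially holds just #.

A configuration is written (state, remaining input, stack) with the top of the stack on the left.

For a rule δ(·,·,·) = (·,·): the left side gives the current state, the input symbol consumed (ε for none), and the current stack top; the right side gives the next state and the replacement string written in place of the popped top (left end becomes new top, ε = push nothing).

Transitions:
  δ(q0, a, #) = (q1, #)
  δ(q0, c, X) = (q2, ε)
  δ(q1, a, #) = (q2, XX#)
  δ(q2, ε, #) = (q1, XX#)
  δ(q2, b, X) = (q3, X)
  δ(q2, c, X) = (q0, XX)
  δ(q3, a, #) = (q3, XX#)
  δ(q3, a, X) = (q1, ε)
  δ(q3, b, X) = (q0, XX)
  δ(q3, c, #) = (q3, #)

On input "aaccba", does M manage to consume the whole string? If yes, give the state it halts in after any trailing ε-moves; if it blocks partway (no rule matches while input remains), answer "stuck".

q1

(q0, aaccba, #) ⊢ (q1, accba, #) ⊢ (q2, ccba, XX#) ⊢ (q0, cba, XXX#) ⊢ (q2, ba, XX#) ⊢ (q3, a, XX#) ⊢ (q1, ε, X#)
All input consumed; M is in state q1.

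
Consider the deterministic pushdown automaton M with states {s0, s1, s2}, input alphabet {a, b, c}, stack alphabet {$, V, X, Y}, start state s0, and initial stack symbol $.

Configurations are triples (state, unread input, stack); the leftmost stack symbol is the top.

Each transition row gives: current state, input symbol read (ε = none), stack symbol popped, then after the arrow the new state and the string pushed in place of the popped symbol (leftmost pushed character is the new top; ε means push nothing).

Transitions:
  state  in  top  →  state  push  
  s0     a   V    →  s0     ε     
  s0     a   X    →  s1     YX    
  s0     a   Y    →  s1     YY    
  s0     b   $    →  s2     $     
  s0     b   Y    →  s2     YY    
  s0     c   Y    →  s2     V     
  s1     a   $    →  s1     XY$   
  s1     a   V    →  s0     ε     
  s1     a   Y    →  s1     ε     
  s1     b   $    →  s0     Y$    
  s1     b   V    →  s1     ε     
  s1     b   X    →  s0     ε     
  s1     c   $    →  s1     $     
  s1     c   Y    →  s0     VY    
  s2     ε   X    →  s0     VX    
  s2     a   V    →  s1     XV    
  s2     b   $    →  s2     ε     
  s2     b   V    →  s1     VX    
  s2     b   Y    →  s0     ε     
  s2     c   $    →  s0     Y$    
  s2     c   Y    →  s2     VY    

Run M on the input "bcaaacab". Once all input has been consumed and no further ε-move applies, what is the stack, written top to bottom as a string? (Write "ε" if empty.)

(s0, bcaaacab, $) ⊢ (s2, caaacab, $) ⊢ (s0, aaacab, Y$) ⊢ (s1, aacab, YY$) ⊢ (s1, acab, Y$) ⊢ (s1, cab, $) ⊢ (s1, ab, $) ⊢ (s1, b, XY$) ⊢ (s0, ε, Y$)
All input consumed in state s0 with stack Y$.

Y$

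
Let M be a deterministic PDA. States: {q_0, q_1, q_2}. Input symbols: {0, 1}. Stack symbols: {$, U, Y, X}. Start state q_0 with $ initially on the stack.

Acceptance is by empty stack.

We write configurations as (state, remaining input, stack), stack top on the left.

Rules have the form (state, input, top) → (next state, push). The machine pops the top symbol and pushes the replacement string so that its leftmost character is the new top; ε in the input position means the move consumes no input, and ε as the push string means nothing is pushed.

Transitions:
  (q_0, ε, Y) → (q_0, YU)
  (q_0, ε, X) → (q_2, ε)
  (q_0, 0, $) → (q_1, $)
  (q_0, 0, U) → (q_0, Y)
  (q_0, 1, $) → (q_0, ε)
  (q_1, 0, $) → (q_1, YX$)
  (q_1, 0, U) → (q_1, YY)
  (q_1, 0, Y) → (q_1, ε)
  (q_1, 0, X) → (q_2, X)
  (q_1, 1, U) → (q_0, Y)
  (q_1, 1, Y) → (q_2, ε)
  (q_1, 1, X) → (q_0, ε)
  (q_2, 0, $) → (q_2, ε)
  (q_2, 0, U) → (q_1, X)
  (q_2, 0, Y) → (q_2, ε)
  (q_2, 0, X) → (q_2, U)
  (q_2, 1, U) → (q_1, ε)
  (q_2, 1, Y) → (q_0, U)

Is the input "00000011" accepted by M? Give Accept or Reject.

Accept

(q_0, 00000011, $)
  read 0, top $: go to q_1, push $ → (q_1, 0000011, $)
  read 0, top $: go to q_1, push YX$ → (q_1, 000011, YX$)
  read 0, top Y: go to q_1, push ε → (q_1, 00011, X$)
  read 0, top X: go to q_2, push X → (q_2, 0011, X$)
  read 0, top X: go to q_2, push U → (q_2, 011, U$)
  read 0, top U: go to q_1, push X → (q_1, 11, X$)
  read 1, top X: go to q_0, push ε → (q_0, 1, $)
  read 1, top $: go to q_0, push ε → (q_0, ε, ε)
All input consumed and the stack is empty.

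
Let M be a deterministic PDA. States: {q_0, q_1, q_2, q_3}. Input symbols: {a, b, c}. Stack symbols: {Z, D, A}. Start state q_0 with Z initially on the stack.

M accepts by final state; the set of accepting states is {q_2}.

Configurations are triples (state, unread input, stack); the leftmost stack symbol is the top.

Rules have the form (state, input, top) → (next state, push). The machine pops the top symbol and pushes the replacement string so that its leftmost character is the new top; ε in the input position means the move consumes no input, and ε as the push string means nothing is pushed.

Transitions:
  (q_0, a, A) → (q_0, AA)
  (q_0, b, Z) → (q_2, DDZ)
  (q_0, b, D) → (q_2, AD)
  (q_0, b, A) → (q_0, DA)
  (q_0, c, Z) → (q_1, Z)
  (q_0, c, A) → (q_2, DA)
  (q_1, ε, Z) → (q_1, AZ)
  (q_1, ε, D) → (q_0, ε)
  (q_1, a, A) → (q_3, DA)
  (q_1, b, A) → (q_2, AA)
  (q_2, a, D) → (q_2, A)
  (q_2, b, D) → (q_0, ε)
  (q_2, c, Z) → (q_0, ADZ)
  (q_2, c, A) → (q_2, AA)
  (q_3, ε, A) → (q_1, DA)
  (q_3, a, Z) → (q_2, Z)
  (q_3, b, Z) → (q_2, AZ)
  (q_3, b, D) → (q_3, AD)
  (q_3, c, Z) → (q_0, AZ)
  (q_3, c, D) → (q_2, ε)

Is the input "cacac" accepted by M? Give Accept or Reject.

(q_0, cacac, Z)
  read c, top Z: go to q_1, push Z → (q_1, acac, Z)
  ε-move, top Z: go to q_1, push AZ → (q_1, acac, AZ)
  read a, top A: go to q_3, push DA → (q_3, cac, DAZ)
  read c, top D: go to q_2, push ε → (q_2, ac, AZ)
No transition applies at (q_2, ac, AZ); input not fully consumed.

Reject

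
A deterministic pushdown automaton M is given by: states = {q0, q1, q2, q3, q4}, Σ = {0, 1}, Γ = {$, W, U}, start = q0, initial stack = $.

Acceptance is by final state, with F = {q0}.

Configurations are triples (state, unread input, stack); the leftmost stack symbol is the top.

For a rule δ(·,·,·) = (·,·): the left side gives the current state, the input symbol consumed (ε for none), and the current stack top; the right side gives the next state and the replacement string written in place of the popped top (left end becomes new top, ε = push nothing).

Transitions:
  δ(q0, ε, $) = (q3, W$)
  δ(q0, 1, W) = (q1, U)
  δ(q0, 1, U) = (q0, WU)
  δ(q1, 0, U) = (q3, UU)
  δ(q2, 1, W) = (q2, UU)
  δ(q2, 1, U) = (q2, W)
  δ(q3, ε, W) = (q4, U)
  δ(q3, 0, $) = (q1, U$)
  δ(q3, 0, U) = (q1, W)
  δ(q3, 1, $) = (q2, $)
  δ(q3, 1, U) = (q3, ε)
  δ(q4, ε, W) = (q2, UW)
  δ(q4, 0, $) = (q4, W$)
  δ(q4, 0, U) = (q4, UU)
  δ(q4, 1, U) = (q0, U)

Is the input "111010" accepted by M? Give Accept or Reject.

(q0, 111010, $) ⊢ (q3, 111010, W$) ⊢ (q4, 111010, U$) ⊢ (q0, 11010, U$) ⊢ (q0, 1010, WU$) ⊢ (q1, 010, UU$) ⊢ (q3, 10, UUU$) ⊢ (q3, 0, UU$) ⊢ (q1, ε, WU$)
All input consumed; state q1 ∉ F and no further ε-move applies.

Reject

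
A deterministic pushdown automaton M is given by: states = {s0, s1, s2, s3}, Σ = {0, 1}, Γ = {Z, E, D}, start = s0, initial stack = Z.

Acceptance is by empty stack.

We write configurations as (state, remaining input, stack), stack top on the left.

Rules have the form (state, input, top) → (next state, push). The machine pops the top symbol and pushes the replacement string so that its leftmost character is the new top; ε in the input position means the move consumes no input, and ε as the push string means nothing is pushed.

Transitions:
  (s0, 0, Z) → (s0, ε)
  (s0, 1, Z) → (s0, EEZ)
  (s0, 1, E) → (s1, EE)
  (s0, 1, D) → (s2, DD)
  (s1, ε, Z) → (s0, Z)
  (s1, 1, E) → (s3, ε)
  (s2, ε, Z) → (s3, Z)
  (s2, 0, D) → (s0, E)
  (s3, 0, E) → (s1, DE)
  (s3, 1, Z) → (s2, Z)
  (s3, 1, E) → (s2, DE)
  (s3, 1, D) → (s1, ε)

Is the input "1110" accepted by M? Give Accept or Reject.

Reject

(s0, 1110, Z) ⊢ (s0, 110, EEZ) ⊢ (s1, 10, EEEZ) ⊢ (s3, 0, EEZ) ⊢ (s1, ε, DEEZ)
All input consumed; stack is DEEZ, not empty, and no further ε-move applies.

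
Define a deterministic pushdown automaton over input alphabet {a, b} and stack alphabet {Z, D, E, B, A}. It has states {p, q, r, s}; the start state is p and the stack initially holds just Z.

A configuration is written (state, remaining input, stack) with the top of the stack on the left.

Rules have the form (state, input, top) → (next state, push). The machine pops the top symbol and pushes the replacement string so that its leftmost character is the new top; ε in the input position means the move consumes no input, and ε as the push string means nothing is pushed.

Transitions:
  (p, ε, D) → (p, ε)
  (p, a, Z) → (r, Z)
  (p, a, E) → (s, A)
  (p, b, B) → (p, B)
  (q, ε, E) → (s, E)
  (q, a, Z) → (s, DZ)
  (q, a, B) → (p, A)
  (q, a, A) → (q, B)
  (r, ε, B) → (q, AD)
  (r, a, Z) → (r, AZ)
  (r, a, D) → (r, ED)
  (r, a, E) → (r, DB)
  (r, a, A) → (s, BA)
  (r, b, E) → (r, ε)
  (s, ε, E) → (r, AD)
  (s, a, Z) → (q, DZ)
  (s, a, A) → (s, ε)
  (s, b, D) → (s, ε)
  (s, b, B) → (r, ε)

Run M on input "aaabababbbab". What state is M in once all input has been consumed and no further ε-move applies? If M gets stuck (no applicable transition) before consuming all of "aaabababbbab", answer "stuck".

(p, aaabababbbab, Z)
  read a, top Z: go to r, push Z → (r, aabababbbab, Z)
  read a, top Z: go to r, push AZ → (r, abababbbab, AZ)
  read a, top A: go to s, push BA → (s, bababbbab, BAZ)
  read b, top B: go to r, push ε → (r, ababbbab, AZ)
  read a, top A: go to s, push BA → (s, babbbab, BAZ)
  read b, top B: go to r, push ε → (r, abbbab, AZ)
  read a, top A: go to s, push BA → (s, bbbab, BAZ)
  read b, top B: go to r, push ε → (r, bbab, AZ)
No transition for (r, b, top A); M blocks with input bbab remaining.

stuck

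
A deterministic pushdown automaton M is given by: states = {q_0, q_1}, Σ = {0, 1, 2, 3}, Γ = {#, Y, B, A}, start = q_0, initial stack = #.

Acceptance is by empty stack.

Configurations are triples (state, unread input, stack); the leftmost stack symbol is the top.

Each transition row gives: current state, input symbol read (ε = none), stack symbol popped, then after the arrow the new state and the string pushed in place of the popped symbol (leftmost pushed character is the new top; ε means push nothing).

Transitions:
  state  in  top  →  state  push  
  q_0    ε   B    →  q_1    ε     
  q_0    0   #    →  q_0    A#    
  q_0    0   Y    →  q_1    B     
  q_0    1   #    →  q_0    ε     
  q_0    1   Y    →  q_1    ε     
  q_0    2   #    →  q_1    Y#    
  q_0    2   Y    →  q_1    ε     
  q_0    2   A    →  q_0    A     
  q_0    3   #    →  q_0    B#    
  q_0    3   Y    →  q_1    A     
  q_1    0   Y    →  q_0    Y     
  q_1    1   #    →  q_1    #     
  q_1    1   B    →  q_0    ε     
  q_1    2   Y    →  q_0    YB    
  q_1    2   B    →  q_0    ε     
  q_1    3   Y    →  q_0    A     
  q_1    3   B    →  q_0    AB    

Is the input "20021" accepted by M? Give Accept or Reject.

Accept

(q_0, 20021, #) ⊢ (q_1, 0021, Y#) ⊢ (q_0, 021, Y#) ⊢ (q_1, 21, B#) ⊢ (q_0, 1, #) ⊢ (q_0, ε, ε)
All input consumed and the stack is empty.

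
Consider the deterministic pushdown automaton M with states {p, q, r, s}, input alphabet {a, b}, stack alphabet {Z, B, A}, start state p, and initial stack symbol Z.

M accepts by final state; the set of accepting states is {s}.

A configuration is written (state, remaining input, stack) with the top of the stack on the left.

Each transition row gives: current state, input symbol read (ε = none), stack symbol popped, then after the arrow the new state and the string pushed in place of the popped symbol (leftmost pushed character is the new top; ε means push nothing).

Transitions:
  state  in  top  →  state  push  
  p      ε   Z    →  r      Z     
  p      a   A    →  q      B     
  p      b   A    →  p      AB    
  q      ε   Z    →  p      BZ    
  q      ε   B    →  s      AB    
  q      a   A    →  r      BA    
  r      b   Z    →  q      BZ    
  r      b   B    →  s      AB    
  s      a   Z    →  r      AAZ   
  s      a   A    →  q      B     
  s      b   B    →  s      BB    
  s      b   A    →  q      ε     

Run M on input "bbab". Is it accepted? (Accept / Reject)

Accept

(p, bbab, Z) ⊢ (r, bbab, Z) ⊢ (q, bab, BZ) ⊢ (s, bab, ABZ) ⊢ (q, ab, BZ) ⊢ (s, ab, ABZ) ⊢ (q, b, BBZ) ⊢ (s, b, ABBZ) ⊢ (q, ε, BBZ) ⊢ (s, ε, ABBZ)
All input consumed; state s ∈ F.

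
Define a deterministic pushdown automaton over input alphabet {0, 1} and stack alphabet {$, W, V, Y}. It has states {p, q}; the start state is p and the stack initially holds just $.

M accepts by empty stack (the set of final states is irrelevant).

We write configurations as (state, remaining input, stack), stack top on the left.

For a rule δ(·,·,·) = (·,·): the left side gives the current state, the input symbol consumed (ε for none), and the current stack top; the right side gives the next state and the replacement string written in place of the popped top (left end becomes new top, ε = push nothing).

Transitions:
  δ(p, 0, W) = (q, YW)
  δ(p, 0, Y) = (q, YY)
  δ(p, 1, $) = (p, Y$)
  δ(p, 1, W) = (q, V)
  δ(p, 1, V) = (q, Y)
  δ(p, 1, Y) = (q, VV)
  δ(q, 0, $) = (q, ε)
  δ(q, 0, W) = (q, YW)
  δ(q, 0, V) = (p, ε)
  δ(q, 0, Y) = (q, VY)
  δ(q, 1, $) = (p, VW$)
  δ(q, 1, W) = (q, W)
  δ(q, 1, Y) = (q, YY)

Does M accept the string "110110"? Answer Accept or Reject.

Reject

(p, 110110, $) ⊢ (p, 10110, Y$) ⊢ (q, 0110, VV$) ⊢ (p, 110, V$) ⊢ (q, 10, Y$) ⊢ (q, 0, YY$) ⊢ (q, ε, VYY$)
All input consumed; stack is VYY$, not empty, and no further ε-move applies.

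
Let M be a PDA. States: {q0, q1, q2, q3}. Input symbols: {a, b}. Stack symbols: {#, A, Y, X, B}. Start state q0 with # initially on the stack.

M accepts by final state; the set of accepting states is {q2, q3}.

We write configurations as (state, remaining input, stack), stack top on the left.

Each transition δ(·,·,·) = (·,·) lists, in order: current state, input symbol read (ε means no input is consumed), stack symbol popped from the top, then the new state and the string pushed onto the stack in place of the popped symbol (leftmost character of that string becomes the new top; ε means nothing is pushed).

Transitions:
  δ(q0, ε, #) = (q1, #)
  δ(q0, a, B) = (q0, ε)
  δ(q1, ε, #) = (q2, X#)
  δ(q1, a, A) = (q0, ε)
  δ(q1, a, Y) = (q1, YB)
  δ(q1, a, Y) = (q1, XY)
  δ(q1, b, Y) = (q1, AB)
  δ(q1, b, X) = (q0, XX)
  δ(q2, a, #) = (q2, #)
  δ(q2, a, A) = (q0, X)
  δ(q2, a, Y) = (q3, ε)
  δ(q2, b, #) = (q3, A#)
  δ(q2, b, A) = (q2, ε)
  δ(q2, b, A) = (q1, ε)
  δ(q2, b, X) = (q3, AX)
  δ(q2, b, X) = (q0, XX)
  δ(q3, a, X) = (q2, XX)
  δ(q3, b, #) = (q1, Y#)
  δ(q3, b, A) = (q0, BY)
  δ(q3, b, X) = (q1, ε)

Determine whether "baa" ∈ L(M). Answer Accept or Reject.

Reject

No computation consumes all input and reaches a final state.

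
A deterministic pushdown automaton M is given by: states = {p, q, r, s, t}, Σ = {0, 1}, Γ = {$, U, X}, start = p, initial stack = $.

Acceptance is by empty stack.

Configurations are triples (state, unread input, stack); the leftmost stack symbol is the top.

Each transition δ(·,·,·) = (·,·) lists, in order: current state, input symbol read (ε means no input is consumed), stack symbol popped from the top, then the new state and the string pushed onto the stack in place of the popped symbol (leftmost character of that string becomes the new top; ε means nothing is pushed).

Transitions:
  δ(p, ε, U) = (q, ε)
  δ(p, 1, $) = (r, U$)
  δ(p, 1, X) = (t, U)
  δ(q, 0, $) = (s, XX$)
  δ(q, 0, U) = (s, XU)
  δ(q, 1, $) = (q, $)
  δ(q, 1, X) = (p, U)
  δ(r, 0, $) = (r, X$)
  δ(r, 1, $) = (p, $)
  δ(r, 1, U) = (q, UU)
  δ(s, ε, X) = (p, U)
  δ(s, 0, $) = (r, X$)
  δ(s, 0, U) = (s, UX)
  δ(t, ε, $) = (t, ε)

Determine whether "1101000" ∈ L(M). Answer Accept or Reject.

Reject

(p, 1101000, $)
  read 1, top $: go to r, push U$ → (r, 101000, U$)
  read 1, top U: go to q, push UU → (q, 01000, UU$)
  read 0, top U: go to s, push XU → (s, 1000, XUU$)
  ε-move, top X: go to p, push U → (p, 1000, UUU$)
  ε-move, top U: go to q, push ε → (q, 1000, UU$)
No transition applies at (q, 1000, UU$); input not fully consumed.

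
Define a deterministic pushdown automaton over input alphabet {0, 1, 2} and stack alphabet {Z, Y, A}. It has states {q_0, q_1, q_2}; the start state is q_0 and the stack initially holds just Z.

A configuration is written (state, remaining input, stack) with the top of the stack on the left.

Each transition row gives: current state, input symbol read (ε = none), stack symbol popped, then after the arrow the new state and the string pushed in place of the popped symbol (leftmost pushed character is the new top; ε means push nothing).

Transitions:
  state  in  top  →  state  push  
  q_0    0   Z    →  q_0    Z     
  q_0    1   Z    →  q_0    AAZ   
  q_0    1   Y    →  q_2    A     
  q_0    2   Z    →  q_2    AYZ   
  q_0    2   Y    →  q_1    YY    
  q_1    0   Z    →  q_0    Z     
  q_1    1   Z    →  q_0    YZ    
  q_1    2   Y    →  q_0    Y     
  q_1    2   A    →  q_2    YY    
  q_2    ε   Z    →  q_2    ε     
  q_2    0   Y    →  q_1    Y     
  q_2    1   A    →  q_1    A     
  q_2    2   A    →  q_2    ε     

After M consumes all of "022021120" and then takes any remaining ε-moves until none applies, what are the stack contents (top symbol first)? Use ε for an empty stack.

YYZ

(q_0, 022021120, Z)
  read 0, top Z: go to q_0, push Z → (q_0, 22021120, Z)
  read 2, top Z: go to q_2, push AYZ → (q_2, 2021120, AYZ)
  read 2, top A: go to q_2, push ε → (q_2, 021120, YZ)
  read 0, top Y: go to q_1, push Y → (q_1, 21120, YZ)
  read 2, top Y: go to q_0, push Y → (q_0, 1120, YZ)
  read 1, top Y: go to q_2, push A → (q_2, 120, AZ)
  read 1, top A: go to q_1, push A → (q_1, 20, AZ)
  read 2, top A: go to q_2, push YY → (q_2, 0, YYZ)
  read 0, top Y: go to q_1, push Y → (q_1, ε, YYZ)
All input consumed in state q_1 with stack YYZ.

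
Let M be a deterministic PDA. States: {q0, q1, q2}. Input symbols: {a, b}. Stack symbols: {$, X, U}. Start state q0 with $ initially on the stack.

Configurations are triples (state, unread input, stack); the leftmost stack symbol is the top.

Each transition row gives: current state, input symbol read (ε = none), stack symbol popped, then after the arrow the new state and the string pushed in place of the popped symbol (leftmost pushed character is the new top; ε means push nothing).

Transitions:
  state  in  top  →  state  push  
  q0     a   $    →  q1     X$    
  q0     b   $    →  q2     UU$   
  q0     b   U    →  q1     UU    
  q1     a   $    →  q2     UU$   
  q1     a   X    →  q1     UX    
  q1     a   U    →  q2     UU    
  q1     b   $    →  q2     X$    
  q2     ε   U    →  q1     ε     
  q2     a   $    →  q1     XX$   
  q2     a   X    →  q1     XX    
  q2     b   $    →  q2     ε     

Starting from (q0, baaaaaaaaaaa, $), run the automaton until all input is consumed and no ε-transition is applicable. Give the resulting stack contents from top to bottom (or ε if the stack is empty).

(q0, baaaaaaaaaaa, $) ⊢ (q2, aaaaaaaaaaa, UU$) ⊢ (q1, aaaaaaaaaaa, U$) ⊢ (q2, aaaaaaaaaa, UU$) ⊢ (q1, aaaaaaaaaa, U$) ⊢ (q2, aaaaaaaaa, UU$) ⊢ (q1, aaaaaaaaa, U$) ⊢ (q2, aaaaaaaa, UU$) ⊢ (q1, aaaaaaaa, U$) ⊢ (q2, aaaaaaa, UU$) ⊢ (q1, aaaaaaa, U$) ⊢ (q2, aaaaaa, UU$) ⊢ (q1, aaaaaa, U$) ⊢ (q2, aaaaa, UU$) ⊢ (q1, aaaaa, U$) ⊢ (q2, aaaa, UU$) ⊢ (q1, aaaa, U$) ⊢ (q2, aaa, UU$) ⊢ (q1, aaa, U$) ⊢ (q2, aa, UU$) ⊢ (q1, aa, U$) ⊢ (q2, a, UU$) ⊢ (q1, a, U$) ⊢ (q2, ε, UU$) ⊢ (q1, ε, U$)
All input consumed in state q1 with stack U$.

U$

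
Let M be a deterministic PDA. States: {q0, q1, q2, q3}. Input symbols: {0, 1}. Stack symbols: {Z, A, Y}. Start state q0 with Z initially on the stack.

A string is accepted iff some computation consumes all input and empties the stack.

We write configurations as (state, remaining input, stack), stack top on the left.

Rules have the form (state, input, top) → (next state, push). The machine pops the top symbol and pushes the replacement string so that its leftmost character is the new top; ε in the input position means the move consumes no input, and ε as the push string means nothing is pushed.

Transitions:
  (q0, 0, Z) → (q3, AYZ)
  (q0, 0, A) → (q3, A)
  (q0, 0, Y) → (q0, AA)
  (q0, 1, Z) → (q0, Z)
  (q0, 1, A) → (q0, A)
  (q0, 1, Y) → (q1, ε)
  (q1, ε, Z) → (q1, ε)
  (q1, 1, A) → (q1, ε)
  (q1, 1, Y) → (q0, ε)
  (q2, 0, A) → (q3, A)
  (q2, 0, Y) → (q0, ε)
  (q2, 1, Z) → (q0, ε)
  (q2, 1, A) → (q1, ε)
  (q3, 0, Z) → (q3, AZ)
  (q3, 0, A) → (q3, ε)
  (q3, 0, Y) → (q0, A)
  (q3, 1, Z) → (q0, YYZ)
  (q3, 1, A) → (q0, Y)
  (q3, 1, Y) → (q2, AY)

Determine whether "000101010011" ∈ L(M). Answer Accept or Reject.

Accept

(q0, 000101010011, Z)
  read 0, top Z: go to q3, push AYZ → (q3, 00101010011, AYZ)
  read 0, top A: go to q3, push ε → (q3, 0101010011, YZ)
  read 0, top Y: go to q0, push A → (q0, 101010011, AZ)
  read 1, top A: go to q0, push A → (q0, 01010011, AZ)
  read 0, top A: go to q3, push A → (q3, 1010011, AZ)
  read 1, top A: go to q0, push Y → (q0, 010011, YZ)
  read 0, top Y: go to q0, push AA → (q0, 10011, AAZ)
  read 1, top A: go to q0, push A → (q0, 0011, AAZ)
  read 0, top A: go to q3, push A → (q3, 011, AAZ)
  read 0, top A: go to q3, push ε → (q3, 11, AZ)
  read 1, top A: go to q0, push Y → (q0, 1, YZ)
  read 1, top Y: go to q1, push ε → (q1, ε, Z)
  ε-move, top Z: go to q1, push ε → (q1, ε, ε)
All input consumed and the stack is empty.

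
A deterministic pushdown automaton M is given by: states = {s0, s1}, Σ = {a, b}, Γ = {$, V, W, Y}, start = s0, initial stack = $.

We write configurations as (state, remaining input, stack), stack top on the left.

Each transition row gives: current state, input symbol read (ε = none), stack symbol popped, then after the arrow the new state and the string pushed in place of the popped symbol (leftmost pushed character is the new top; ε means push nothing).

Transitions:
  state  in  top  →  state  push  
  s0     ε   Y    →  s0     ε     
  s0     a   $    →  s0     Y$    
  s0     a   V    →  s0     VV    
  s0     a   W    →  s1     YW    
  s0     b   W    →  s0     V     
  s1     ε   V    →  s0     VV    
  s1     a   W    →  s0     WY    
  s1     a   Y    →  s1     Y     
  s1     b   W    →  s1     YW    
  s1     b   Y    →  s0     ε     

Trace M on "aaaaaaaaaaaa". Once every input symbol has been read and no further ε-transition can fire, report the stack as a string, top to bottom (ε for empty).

$

(s0, aaaaaaaaaaaa, $) ⊢ (s0, aaaaaaaaaaa, Y$) ⊢ (s0, aaaaaaaaaaa, $) ⊢ (s0, aaaaaaaaaa, Y$) ⊢ (s0, aaaaaaaaaa, $) ⊢ (s0, aaaaaaaaa, Y$) ⊢ (s0, aaaaaaaaa, $) ⊢ (s0, aaaaaaaa, Y$) ⊢ (s0, aaaaaaaa, $) ⊢ (s0, aaaaaaa, Y$) ⊢ (s0, aaaaaaa, $) ⊢ (s0, aaaaaa, Y$) ⊢ (s0, aaaaaa, $) ⊢ (s0, aaaaa, Y$) ⊢ (s0, aaaaa, $) ⊢ (s0, aaaa, Y$) ⊢ (s0, aaaa, $) ⊢ (s0, aaa, Y$) ⊢ (s0, aaa, $) ⊢ (s0, aa, Y$) ⊢ (s0, aa, $) ⊢ (s0, a, Y$) ⊢ (s0, a, $) ⊢ (s0, ε, Y$) ⊢ (s0, ε, $)
All input consumed in state s0 with stack $.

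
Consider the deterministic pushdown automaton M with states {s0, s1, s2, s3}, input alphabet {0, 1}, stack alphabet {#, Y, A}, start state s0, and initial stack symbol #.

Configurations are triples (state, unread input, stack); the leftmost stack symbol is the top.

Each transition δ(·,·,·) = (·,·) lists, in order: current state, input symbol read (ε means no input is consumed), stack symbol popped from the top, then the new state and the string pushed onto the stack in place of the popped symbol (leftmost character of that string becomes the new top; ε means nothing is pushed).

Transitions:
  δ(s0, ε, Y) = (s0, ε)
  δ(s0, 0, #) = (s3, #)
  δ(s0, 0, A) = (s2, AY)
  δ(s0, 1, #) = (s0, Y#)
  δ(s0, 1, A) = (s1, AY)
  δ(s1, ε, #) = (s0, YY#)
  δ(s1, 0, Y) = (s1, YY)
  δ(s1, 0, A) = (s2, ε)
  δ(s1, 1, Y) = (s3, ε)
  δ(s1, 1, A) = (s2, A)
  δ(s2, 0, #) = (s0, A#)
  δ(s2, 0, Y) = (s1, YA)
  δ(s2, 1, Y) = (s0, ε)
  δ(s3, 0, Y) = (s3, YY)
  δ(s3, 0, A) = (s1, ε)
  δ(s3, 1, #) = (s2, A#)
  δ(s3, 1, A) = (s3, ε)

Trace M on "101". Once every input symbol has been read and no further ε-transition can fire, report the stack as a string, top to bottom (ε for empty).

(s0, 101, #)
  read 1, top #: go to s0, push Y# → (s0, 01, Y#)
  ε-move, top Y: go to s0, push ε → (s0, 01, #)
  read 0, top #: go to s3, push # → (s3, 1, #)
  read 1, top #: go to s2, push A# → (s2, ε, A#)
All input consumed in state s2 with stack A#.

A#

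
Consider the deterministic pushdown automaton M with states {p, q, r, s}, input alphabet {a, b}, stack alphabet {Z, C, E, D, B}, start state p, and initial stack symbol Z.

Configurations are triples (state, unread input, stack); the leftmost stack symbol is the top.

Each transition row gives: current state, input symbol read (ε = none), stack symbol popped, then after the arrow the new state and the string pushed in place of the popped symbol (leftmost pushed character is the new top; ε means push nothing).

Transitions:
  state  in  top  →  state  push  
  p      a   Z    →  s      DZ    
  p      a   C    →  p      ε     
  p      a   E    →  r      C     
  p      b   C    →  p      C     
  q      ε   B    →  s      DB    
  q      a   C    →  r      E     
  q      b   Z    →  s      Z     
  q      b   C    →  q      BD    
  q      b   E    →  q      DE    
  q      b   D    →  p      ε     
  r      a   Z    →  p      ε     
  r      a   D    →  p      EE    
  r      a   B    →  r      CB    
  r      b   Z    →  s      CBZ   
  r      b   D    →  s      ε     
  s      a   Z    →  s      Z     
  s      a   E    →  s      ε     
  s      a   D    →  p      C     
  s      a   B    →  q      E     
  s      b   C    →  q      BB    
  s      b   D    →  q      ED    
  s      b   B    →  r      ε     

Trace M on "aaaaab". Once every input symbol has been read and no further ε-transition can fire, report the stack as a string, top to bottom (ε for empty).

CZ

(p, aaaaab, Z) ⊢ (s, aaaab, DZ) ⊢ (p, aaab, CZ) ⊢ (p, aab, Z) ⊢ (s, ab, DZ) ⊢ (p, b, CZ) ⊢ (p, ε, CZ)
All input consumed in state p with stack CZ.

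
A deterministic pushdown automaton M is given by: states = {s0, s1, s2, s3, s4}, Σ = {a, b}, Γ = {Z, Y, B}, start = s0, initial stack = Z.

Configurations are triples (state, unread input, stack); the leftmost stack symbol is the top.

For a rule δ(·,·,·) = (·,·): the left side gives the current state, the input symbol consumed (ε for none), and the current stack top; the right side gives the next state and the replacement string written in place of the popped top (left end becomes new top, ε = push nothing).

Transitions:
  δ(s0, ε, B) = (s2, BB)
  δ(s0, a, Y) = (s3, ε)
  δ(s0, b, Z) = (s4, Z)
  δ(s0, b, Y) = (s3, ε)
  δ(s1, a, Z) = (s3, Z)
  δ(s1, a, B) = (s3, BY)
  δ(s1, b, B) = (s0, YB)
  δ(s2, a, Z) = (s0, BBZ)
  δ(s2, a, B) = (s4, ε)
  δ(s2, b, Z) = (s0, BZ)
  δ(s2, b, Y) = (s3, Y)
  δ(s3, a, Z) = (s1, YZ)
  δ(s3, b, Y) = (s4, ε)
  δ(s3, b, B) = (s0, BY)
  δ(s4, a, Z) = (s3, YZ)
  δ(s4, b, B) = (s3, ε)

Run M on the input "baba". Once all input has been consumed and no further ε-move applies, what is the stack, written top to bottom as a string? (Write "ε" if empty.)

(s0, baba, Z) ⊢ (s4, aba, Z) ⊢ (s3, ba, YZ) ⊢ (s4, a, Z) ⊢ (s3, ε, YZ)
All input consumed in state s3 with stack YZ.

YZ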